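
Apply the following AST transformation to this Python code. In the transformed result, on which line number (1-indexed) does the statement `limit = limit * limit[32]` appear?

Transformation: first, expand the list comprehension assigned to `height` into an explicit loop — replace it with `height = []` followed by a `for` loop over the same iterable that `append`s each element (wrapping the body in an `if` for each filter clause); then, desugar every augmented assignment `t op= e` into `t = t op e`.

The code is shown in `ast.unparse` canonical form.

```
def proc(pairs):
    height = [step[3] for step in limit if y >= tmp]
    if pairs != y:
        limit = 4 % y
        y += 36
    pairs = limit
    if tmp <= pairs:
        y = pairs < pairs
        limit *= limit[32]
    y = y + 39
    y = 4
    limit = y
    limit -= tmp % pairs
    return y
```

Transformed code:
def proc(pairs):
    height = []
    for step in limit:
        if y >= tmp:
            height.append(step[3])
    if pairs != y:
        limit = 4 % y
        y = y + 36
    pairs = limit
    if tmp <= pairs:
        y = pairs < pairs
        limit = limit * limit[32]
    y = y + 39
    y = 4
    limit = y
    limit = limit - tmp % pairs
    return y

12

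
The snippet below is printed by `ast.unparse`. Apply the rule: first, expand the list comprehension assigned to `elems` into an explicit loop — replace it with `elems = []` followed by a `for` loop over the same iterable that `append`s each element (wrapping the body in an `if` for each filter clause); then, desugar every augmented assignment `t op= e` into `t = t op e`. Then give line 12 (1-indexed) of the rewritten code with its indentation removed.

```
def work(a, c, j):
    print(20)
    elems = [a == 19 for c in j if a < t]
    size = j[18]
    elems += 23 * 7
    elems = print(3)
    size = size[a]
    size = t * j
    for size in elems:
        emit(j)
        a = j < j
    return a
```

for size in elems:

Transformed code:
def work(a, c, j):
    print(20)
    elems = []
    for c in j:
        if a < t:
            elems.append(a == 19)
    size = j[18]
    elems = elems + 23 * 7
    elems = print(3)
    size = size[a]
    size = t * j
    for size in elems:
        emit(j)
        a = j < j
    return a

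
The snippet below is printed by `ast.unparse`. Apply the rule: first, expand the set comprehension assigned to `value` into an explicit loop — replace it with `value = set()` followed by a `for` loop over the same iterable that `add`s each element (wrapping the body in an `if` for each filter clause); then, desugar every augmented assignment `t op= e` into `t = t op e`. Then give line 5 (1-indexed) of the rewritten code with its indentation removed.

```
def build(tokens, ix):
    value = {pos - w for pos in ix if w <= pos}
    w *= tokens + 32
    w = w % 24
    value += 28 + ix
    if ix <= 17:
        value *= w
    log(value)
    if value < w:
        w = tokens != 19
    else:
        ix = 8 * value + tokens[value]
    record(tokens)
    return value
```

Transformed code:
def build(tokens, ix):
    value = set()
    for pos in ix:
        if w <= pos:
            value.add(pos - w)
    w = w * (tokens + 32)
    w = w % 24
    value = value + (28 + ix)
    if ix <= 17:
        value = value * w
    log(value)
    if value < w:
        w = tokens != 19
    else:
        ix = 8 * value + tokens[value]
    record(tokens)
    return value

value.add(pos - w)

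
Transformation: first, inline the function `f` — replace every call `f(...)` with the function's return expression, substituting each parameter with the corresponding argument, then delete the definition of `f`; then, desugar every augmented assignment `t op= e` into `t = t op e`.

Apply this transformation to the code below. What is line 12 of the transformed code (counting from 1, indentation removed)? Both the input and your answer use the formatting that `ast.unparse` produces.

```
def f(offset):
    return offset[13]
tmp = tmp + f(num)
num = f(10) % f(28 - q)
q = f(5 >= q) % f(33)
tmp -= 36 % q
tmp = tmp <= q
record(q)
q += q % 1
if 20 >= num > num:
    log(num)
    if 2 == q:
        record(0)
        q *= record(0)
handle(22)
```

Transformed code:
tmp = tmp + num[13]
num = 10[13] % (28 - q)[13]
q = (5 >= q)[13] % 33[13]
tmp = tmp - 36 % q
tmp = tmp <= q
record(q)
q = q + q % 1
if 20 >= num > num:
    log(num)
    if 2 == q:
        record(0)
        q = q * record(0)
handle(22)

q = q * record(0)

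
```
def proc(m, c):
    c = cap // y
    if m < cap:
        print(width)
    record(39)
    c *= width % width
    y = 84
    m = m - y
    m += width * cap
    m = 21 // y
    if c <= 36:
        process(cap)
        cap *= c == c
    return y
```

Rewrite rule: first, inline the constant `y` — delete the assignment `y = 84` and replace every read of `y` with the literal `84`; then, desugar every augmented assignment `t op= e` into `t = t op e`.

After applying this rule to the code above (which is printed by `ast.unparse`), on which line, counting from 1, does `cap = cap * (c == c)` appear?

12

Transformed code:
def proc(m, c):
    c = cap // 84
    if m < cap:
        print(width)
    record(39)
    c = c * (width % width)
    m = m - 84
    m = m + width * cap
    m = 21 // 84
    if c <= 36:
        process(cap)
        cap = cap * (c == c)
    return 84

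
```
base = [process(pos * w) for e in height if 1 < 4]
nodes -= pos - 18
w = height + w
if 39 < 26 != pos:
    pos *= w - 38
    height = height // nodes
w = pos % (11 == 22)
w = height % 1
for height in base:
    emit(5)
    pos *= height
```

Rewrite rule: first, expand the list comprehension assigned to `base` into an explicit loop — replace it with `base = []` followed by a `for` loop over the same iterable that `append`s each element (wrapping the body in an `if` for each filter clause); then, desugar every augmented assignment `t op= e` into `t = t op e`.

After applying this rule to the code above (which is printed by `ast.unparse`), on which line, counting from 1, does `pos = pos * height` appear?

14

Transformed code:
base = []
for e in height:
    if 1 < 4:
        base.append(process(pos * w))
nodes = nodes - (pos - 18)
w = height + w
if 39 < 26 != pos:
    pos = pos * (w - 38)
    height = height // nodes
w = pos % (11 == 22)
w = height % 1
for height in base:
    emit(5)
    pos = pos * height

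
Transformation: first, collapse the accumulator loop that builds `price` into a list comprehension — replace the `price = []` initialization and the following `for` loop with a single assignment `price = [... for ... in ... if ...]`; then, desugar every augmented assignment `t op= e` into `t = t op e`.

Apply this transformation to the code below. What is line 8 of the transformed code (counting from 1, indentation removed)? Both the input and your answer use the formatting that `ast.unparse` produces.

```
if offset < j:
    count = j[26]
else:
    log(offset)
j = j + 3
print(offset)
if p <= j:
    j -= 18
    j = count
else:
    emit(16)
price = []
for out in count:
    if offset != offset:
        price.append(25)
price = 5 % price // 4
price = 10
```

Transformed code:
if offset < j:
    count = j[26]
else:
    log(offset)
j = j + 3
print(offset)
if p <= j:
    j = j - 18
    j = count
else:
    emit(16)
price = [25 for out in count if offset != offset]
price = 5 % price // 4
price = 10

j = j - 18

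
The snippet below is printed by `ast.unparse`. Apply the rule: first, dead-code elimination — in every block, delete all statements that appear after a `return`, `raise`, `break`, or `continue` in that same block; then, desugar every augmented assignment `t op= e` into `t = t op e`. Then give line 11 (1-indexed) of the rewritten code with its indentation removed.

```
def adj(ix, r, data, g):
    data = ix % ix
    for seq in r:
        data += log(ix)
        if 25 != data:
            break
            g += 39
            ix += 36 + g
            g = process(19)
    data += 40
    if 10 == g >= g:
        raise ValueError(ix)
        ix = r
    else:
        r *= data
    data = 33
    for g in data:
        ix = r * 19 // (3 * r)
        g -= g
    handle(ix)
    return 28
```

Transformed code:
def adj(ix, r, data, g):
    data = ix % ix
    for seq in r:
        data = data + log(ix)
        if 25 != data:
            break
    data = data + 40
    if 10 == g >= g:
        raise ValueError(ix)
    else:
        r = r * data
    data = 33
    for g in data:
        ix = r * 19 // (3 * r)
        g = g - g
    handle(ix)
    return 28

r = r * data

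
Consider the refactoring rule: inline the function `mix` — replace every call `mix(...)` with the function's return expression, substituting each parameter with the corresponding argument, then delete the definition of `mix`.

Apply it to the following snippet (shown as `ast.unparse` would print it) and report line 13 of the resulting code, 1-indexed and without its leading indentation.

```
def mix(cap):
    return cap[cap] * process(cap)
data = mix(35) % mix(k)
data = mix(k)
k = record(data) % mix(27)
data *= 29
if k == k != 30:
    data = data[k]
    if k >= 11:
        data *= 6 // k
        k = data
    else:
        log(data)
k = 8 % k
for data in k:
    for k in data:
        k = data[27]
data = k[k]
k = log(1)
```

Transformed code:
data = 35[35] * process(35) % (k[k] * process(k))
data = k[k] * process(k)
k = record(data) % (27[27] * process(27))
data *= 29
if k == k != 30:
    data = data[k]
    if k >= 11:
        data *= 6 // k
        k = data
    else:
        log(data)
k = 8 % k
for data in k:
    for k in data:
        k = data[27]
data = k[k]
k = log(1)

for data in k:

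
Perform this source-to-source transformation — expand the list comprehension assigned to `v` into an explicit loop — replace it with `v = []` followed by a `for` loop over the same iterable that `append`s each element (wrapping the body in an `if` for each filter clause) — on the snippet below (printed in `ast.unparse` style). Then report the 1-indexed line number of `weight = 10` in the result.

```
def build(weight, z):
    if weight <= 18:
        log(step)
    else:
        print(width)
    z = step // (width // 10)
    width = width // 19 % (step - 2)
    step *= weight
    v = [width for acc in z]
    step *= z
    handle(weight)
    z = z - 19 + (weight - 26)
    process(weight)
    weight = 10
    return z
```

16

Transformed code:
def build(weight, z):
    if weight <= 18:
        log(step)
    else:
        print(width)
    z = step // (width // 10)
    width = width // 19 % (step - 2)
    step *= weight
    v = []
    for acc in z:
        v.append(width)
    step *= z
    handle(weight)
    z = z - 19 + (weight - 26)
    process(weight)
    weight = 10
    return z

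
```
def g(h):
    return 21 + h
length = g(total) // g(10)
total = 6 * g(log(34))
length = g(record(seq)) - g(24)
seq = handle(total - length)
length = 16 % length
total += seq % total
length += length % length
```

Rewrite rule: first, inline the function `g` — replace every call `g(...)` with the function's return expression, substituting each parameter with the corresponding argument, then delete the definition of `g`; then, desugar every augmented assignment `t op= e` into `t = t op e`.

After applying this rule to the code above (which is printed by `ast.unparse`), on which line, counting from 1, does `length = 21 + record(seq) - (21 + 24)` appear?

3

Transformed code:
length = (21 + total) // (21 + 10)
total = 6 * (21 + log(34))
length = 21 + record(seq) - (21 + 24)
seq = handle(total - length)
length = 16 % length
total = total + seq % total
length = length + length % length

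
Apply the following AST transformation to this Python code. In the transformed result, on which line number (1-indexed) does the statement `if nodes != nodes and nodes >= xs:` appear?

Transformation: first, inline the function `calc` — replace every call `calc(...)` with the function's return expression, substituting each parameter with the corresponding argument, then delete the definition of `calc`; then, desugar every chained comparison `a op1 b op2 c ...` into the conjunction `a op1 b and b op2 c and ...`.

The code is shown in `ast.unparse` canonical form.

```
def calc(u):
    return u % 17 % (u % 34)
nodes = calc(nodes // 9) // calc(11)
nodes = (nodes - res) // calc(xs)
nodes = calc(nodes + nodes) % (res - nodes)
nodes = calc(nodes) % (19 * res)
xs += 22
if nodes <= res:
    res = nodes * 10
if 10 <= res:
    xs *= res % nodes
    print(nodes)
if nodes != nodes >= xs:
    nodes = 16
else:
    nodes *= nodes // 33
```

11

Transformed code:
nodes = nodes // 9 % 17 % (nodes // 9 % 34) // (11 % 17 % (11 % 34))
nodes = (nodes - res) // (xs % 17 % (xs % 34))
nodes = (nodes + nodes) % 17 % ((nodes + nodes) % 34) % (res - nodes)
nodes = nodes % 17 % (nodes % 34) % (19 * res)
xs += 22
if nodes <= res:
    res = nodes * 10
if 10 <= res:
    xs *= res % nodes
    print(nodes)
if nodes != nodes and nodes >= xs:
    nodes = 16
else:
    nodes *= nodes // 33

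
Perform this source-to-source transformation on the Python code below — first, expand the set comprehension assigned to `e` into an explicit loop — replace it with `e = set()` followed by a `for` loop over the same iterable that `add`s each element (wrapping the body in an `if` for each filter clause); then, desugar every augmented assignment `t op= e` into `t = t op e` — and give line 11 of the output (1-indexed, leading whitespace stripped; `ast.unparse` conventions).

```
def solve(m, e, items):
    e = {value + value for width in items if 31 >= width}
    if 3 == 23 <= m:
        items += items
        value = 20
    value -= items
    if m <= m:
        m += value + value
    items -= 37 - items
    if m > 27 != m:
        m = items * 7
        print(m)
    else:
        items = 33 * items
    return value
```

m = m + (value + value)

Transformed code:
def solve(m, e, items):
    e = set()
    for width in items:
        if 31 >= width:
            e.add(value + value)
    if 3 == 23 <= m:
        items = items + items
        value = 20
    value = value - items
    if m <= m:
        m = m + (value + value)
    items = items - (37 - items)
    if m > 27 != m:
        m = items * 7
        print(m)
    else:
        items = 33 * items
    return value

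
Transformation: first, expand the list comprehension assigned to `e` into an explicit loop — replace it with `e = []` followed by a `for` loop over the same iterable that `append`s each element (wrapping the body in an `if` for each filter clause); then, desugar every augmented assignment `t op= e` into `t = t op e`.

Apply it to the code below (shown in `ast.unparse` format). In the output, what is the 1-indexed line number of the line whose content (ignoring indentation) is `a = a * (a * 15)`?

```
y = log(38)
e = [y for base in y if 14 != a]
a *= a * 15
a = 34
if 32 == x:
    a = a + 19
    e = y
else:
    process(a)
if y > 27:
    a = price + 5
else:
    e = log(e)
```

6

Transformed code:
y = log(38)
e = []
for base in y:
    if 14 != a:
        e.append(y)
a = a * (a * 15)
a = 34
if 32 == x:
    a = a + 19
    e = y
else:
    process(a)
if y > 27:
    a = price + 5
else:
    e = log(e)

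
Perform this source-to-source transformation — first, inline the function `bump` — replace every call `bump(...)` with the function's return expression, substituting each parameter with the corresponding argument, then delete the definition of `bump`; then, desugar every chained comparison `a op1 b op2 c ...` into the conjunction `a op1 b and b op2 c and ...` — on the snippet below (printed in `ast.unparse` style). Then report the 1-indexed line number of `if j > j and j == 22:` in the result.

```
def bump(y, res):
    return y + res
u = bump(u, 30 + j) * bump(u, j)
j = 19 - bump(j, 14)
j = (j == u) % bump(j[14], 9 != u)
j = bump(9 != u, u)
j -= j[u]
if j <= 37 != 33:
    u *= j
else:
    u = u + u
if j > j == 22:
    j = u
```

10

Transformed code:
u = (u + (30 + j)) * (u + j)
j = 19 - (j + 14)
j = (j == u) % (j[14] + (9 != u))
j = (9 != u) + u
j -= j[u]
if j <= 37 and 37 != 33:
    u *= j
else:
    u = u + u
if j > j and j == 22:
    j = u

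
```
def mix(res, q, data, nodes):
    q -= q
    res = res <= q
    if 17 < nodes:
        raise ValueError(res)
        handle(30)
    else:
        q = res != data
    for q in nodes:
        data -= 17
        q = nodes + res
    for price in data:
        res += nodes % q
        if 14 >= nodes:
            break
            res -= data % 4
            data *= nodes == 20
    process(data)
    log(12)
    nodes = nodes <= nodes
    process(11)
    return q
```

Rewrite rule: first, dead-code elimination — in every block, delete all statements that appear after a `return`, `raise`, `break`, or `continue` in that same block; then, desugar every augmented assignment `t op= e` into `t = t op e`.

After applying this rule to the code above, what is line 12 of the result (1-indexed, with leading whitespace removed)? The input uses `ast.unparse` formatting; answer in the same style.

res = res + nodes % q

Transformed code:
def mix(res, q, data, nodes):
    q = q - q
    res = res <= q
    if 17 < nodes:
        raise ValueError(res)
    else:
        q = res != data
    for q in nodes:
        data = data - 17
        q = nodes + res
    for price in data:
        res = res + nodes % q
        if 14 >= nodes:
            break
    process(data)
    log(12)
    nodes = nodes <= nodes
    process(11)
    return q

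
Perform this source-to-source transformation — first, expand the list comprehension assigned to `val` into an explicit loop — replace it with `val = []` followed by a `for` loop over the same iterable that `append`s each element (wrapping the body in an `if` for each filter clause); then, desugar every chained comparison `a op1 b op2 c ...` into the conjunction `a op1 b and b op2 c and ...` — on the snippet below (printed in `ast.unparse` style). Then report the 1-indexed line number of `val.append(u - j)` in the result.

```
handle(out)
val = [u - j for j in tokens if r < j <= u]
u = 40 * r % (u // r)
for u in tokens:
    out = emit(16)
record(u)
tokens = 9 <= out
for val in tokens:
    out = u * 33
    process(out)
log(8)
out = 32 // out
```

Transformed code:
handle(out)
val = []
for j in tokens:
    if r < j and j <= u:
        val.append(u - j)
u = 40 * r % (u // r)
for u in tokens:
    out = emit(16)
record(u)
tokens = 9 <= out
for val in tokens:
    out = u * 33
    process(out)
log(8)
out = 32 // out

5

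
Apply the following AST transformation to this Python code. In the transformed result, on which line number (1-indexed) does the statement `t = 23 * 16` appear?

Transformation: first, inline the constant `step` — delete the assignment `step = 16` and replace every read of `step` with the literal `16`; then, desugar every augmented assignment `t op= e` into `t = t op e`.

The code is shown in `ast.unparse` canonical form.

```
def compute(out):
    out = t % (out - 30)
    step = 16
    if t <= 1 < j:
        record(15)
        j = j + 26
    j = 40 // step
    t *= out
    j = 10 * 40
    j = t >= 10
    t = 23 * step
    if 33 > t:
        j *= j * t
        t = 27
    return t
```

10

Transformed code:
def compute(out):
    out = t % (out - 30)
    if t <= 1 < j:
        record(15)
        j = j + 26
    j = 40 // 16
    t = t * out
    j = 10 * 40
    j = t >= 10
    t = 23 * 16
    if 33 > t:
        j = j * (j * t)
        t = 27
    return t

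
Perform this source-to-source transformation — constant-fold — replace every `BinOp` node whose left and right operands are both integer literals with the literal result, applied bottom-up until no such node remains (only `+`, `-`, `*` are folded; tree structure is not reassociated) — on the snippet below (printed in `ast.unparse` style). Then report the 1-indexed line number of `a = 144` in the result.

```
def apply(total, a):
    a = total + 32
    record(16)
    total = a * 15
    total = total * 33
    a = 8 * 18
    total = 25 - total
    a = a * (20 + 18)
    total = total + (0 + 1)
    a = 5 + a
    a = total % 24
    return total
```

Transformed code:
def apply(total, a):
    a = total + 32
    record(16)
    total = a * 15
    total = total * 33
    a = 144
    total = 25 - total
    a = a * 38
    total = total + 1
    a = 5 + a
    a = total % 24
    return total

6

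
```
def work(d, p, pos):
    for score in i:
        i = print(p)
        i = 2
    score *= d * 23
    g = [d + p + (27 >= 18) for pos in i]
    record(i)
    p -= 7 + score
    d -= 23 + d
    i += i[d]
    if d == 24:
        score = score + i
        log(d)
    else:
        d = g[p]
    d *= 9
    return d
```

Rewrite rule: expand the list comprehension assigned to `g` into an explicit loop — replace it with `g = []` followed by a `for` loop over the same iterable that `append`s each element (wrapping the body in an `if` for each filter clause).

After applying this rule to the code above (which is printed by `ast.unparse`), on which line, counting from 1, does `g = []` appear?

Transformed code:
def work(d, p, pos):
    for score in i:
        i = print(p)
        i = 2
    score *= d * 23
    g = []
    for pos in i:
        g.append(d + p + (27 >= 18))
    record(i)
    p -= 7 + score
    d -= 23 + d
    i += i[d]
    if d == 24:
        score = score + i
        log(d)
    else:
        d = g[p]
    d *= 9
    return d

6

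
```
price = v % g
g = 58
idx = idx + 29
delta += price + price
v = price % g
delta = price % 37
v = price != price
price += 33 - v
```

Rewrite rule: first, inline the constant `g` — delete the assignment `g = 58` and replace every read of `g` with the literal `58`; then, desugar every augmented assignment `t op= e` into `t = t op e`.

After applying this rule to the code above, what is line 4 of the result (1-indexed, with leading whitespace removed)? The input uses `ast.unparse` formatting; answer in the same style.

Transformed code:
price = v % 58
idx = idx + 29
delta = delta + (price + price)
v = price % 58
delta = price % 37
v = price != price
price = price + (33 - v)

v = price % 58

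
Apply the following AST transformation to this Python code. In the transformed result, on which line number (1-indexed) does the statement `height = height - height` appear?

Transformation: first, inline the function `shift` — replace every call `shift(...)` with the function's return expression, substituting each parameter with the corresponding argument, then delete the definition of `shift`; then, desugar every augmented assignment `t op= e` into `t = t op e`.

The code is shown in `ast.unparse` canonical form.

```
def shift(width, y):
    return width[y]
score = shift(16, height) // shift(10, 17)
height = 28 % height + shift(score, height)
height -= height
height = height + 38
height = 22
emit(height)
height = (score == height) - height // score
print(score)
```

3

Transformed code:
score = 16[height] // 10[17]
height = 28 % height + score[height]
height = height - height
height = height + 38
height = 22
emit(height)
height = (score == height) - height // score
print(score)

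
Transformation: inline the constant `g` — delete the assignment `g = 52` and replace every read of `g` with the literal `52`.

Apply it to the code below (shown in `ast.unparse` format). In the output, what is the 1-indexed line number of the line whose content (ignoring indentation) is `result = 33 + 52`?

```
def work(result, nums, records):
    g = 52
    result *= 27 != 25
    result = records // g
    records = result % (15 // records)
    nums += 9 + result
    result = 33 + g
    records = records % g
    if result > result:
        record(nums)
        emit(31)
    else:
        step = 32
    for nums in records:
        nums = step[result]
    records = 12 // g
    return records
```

6

Transformed code:
def work(result, nums, records):
    result *= 27 != 25
    result = records // 52
    records = result % (15 // records)
    nums += 9 + result
    result = 33 + 52
    records = records % 52
    if result > result:
        record(nums)
        emit(31)
    else:
        step = 32
    for nums in records:
        nums = step[result]
    records = 12 // 52
    return records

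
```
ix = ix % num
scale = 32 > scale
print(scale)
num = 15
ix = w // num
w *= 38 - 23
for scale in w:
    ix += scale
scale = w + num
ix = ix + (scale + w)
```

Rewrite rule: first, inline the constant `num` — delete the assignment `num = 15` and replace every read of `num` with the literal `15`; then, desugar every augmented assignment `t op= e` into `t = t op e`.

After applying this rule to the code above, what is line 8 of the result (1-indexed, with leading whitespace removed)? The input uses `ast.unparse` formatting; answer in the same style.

scale = w + 15

Transformed code:
ix = ix % 15
scale = 32 > scale
print(scale)
ix = w // 15
w = w * (38 - 23)
for scale in w:
    ix = ix + scale
scale = w + 15
ix = ix + (scale + w)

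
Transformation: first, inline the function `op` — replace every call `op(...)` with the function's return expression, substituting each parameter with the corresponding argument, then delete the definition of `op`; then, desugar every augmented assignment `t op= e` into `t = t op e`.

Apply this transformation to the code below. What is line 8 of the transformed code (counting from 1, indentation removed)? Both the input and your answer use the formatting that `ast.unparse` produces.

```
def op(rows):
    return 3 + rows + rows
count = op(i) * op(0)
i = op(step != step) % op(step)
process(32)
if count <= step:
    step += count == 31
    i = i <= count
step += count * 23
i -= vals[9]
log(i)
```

Transformed code:
count = (3 + i + i) * (3 + 0 + 0)
i = (3 + (step != step) + (step != step)) % (3 + step + step)
process(32)
if count <= step:
    step = step + (count == 31)
    i = i <= count
step = step + count * 23
i = i - vals[9]
log(i)

i = i - vals[9]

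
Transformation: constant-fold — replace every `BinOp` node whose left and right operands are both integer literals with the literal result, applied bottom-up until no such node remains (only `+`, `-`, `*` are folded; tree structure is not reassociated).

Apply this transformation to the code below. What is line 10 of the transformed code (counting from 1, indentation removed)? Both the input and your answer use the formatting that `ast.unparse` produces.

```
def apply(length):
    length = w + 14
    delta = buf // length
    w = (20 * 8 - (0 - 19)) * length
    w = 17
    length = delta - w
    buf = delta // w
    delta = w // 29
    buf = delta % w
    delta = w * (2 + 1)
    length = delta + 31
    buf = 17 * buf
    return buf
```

Transformed code:
def apply(length):
    length = w + 14
    delta = buf // length
    w = 179 * length
    w = 17
    length = delta - w
    buf = delta // w
    delta = w // 29
    buf = delta % w
    delta = w * 3
    length = delta + 31
    buf = 17 * buf
    return buf

delta = w * 3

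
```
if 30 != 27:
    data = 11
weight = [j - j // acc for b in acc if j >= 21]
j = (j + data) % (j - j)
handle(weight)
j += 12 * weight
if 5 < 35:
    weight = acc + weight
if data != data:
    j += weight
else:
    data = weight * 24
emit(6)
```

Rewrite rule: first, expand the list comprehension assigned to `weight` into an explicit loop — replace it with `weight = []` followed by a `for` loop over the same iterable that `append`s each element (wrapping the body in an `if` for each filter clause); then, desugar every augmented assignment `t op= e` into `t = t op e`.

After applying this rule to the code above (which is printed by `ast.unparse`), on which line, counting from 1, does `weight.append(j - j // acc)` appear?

Transformed code:
if 30 != 27:
    data = 11
weight = []
for b in acc:
    if j >= 21:
        weight.append(j - j // acc)
j = (j + data) % (j - j)
handle(weight)
j = j + 12 * weight
if 5 < 35:
    weight = acc + weight
if data != data:
    j = j + weight
else:
    data = weight * 24
emit(6)

6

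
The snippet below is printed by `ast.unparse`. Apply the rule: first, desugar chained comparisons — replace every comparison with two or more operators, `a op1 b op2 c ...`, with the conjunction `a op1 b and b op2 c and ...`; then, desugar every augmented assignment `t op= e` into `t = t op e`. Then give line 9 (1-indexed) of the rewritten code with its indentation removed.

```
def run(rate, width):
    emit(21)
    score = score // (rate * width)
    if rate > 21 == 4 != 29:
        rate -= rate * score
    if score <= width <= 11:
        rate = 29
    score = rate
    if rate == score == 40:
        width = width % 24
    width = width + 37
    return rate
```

Transformed code:
def run(rate, width):
    emit(21)
    score = score // (rate * width)
    if rate > 21 and 21 == 4 and (4 != 29):
        rate = rate - rate * score
    if score <= width and width <= 11:
        rate = 29
    score = rate
    if rate == score and score == 40:
        width = width % 24
    width = width + 37
    return rate

if rate == score and score == 40:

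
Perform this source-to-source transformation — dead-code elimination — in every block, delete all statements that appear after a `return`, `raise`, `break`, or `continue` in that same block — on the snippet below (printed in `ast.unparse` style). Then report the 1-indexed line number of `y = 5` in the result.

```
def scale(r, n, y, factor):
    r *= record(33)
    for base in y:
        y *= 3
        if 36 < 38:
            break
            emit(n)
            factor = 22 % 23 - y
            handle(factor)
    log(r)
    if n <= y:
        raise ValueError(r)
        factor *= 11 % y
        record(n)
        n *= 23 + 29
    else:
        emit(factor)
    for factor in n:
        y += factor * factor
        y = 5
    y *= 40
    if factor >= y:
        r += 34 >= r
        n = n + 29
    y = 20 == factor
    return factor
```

Transformed code:
def scale(r, n, y, factor):
    r *= record(33)
    for base in y:
        y *= 3
        if 36 < 38:
            break
    log(r)
    if n <= y:
        raise ValueError(r)
    else:
        emit(factor)
    for factor in n:
        y += factor * factor
        y = 5
    y *= 40
    if factor >= y:
        r += 34 >= r
        n = n + 29
    y = 20 == factor
    return factor

14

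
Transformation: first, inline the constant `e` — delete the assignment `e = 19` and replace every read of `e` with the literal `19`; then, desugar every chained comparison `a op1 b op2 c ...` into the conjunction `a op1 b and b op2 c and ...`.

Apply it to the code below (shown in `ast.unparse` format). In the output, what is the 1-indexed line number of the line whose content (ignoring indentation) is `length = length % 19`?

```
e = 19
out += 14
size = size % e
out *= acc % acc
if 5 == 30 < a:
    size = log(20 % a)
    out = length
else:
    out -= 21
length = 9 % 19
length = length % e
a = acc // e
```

Transformed code:
out += 14
size = size % 19
out *= acc % acc
if 5 == 30 and 30 < a:
    size = log(20 % a)
    out = length
else:
    out -= 21
length = 9 % 19
length = length % 19
a = acc // 19

10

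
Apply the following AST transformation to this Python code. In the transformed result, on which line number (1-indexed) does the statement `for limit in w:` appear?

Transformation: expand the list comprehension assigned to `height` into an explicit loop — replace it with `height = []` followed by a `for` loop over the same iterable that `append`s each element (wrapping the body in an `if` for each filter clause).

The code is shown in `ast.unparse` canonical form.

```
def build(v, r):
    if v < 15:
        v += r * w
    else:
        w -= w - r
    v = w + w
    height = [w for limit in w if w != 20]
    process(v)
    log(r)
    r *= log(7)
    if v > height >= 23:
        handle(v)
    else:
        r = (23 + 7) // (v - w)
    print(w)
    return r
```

Transformed code:
def build(v, r):
    if v < 15:
        v += r * w
    else:
        w -= w - r
    v = w + w
    height = []
    for limit in w:
        if w != 20:
            height.append(w)
    process(v)
    log(r)
    r *= log(7)
    if v > height >= 23:
        handle(v)
    else:
        r = (23 + 7) // (v - w)
    print(w)
    return r

8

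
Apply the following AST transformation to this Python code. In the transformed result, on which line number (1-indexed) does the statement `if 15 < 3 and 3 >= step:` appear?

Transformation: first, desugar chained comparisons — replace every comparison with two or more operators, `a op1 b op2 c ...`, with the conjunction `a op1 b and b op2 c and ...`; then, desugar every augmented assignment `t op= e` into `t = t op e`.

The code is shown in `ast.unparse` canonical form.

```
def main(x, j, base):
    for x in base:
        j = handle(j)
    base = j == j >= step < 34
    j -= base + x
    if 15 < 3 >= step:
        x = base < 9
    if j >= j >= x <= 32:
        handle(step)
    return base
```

Transformed code:
def main(x, j, base):
    for x in base:
        j = handle(j)
    base = j == j and j >= step and (step < 34)
    j = j - (base + x)
    if 15 < 3 and 3 >= step:
        x = base < 9
    if j >= j and j >= x and (x <= 32):
        handle(step)
    return base

6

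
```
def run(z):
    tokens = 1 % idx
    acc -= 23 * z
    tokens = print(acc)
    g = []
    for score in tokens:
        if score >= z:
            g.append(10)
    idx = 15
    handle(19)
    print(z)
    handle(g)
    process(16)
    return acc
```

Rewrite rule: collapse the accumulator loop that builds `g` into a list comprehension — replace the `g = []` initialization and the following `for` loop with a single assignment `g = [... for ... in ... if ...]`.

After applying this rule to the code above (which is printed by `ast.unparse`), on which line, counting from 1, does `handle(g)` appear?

Transformed code:
def run(z):
    tokens = 1 % idx
    acc -= 23 * z
    tokens = print(acc)
    g = [10 for score in tokens if score >= z]
    idx = 15
    handle(19)
    print(z)
    handle(g)
    process(16)
    return acc

9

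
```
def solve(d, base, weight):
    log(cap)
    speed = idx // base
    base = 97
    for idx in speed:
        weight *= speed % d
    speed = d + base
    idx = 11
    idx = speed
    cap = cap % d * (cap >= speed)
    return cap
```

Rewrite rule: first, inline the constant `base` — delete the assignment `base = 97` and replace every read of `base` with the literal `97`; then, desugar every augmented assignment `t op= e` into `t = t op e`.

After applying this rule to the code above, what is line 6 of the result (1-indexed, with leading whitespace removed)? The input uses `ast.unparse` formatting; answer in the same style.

Transformed code:
def solve(d, base, weight):
    log(cap)
    speed = idx // 97
    for idx in speed:
        weight = weight * (speed % d)
    speed = d + 97
    idx = 11
    idx = speed
    cap = cap % d * (cap >= speed)
    return cap

speed = d + 97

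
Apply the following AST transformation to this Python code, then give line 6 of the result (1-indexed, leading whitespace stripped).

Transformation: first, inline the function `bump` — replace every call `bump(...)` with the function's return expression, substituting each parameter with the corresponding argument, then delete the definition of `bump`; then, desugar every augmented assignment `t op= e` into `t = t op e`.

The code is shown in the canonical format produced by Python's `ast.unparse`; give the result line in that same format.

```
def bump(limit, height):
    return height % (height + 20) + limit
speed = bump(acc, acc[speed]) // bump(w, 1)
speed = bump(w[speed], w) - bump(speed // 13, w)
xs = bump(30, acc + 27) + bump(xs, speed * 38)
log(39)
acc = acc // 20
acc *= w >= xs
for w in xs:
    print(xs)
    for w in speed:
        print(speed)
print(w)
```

Transformed code:
speed = (acc[speed] % (acc[speed] + 20) + acc) // (1 % (1 + 20) + w)
speed = w % (w + 20) + w[speed] - (w % (w + 20) + speed // 13)
xs = (acc + 27) % (acc + 27 + 20) + 30 + (speed * 38 % (speed * 38 + 20) + xs)
log(39)
acc = acc // 20
acc = acc * (w >= xs)
for w in xs:
    print(xs)
    for w in speed:
        print(speed)
print(w)

acc = acc * (w >= xs)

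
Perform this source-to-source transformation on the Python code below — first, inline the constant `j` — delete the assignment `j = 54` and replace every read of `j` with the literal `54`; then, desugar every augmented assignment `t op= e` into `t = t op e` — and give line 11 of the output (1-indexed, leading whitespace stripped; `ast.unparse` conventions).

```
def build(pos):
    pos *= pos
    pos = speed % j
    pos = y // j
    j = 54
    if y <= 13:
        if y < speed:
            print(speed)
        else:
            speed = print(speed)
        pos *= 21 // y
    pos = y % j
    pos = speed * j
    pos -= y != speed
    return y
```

pos = y % 54

Transformed code:
def build(pos):
    pos = pos * pos
    pos = speed % 54
    pos = y // 54
    if y <= 13:
        if y < speed:
            print(speed)
        else:
            speed = print(speed)
        pos = pos * (21 // y)
    pos = y % 54
    pos = speed * 54
    pos = pos - (y != speed)
    return y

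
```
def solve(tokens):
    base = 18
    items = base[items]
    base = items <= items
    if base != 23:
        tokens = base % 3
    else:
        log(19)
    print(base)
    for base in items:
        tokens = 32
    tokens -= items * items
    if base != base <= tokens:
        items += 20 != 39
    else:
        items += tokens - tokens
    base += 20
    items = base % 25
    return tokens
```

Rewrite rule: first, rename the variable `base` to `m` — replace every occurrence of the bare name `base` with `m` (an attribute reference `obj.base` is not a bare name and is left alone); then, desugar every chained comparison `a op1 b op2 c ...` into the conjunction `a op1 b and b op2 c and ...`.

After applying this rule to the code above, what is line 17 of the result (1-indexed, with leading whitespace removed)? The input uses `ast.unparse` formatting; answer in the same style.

m += 20

Transformed code:
def solve(tokens):
    m = 18
    items = m[items]
    m = items <= items
    if m != 23:
        tokens = m % 3
    else:
        log(19)
    print(m)
    for m in items:
        tokens = 32
    tokens -= items * items
    if m != m and m <= tokens:
        items += 20 != 39
    else:
        items += tokens - tokens
    m += 20
    items = m % 25
    return tokens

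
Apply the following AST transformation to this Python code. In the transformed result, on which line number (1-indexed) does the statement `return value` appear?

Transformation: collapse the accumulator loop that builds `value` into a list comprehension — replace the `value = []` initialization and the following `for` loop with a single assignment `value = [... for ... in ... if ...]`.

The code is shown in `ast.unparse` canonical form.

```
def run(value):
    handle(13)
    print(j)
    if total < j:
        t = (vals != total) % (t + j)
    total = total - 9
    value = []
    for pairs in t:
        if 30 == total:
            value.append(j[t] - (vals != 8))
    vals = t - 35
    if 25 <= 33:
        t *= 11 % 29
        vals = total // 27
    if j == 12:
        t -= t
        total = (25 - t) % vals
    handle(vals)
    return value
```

16

Transformed code:
def run(value):
    handle(13)
    print(j)
    if total < j:
        t = (vals != total) % (t + j)
    total = total - 9
    value = [j[t] - (vals != 8) for pairs in t if 30 == total]
    vals = t - 35
    if 25 <= 33:
        t *= 11 % 29
        vals = total // 27
    if j == 12:
        t -= t
        total = (25 - t) % vals
    handle(vals)
    return value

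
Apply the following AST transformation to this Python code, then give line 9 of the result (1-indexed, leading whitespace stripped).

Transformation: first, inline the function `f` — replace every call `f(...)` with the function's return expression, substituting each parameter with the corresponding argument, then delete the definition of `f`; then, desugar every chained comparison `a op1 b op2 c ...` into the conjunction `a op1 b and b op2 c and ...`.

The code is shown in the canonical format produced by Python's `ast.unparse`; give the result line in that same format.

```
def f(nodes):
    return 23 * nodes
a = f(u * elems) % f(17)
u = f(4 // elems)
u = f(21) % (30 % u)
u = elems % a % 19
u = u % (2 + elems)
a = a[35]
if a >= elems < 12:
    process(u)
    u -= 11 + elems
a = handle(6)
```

Transformed code:
a = 23 * (u * elems) % (23 * 17)
u = 23 * (4 // elems)
u = 23 * 21 % (30 % u)
u = elems % a % 19
u = u % (2 + elems)
a = a[35]
if a >= elems and elems < 12:
    process(u)
    u -= 11 + elems
a = handle(6)

u -= 11 + elems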